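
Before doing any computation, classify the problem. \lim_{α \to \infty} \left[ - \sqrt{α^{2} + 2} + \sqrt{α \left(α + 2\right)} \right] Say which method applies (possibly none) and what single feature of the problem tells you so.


Verdict: conjugate multiplication — infinity minus infinity with a radical in play — multiply by the conjugate so the divergences of \sqrt{α \left(α + 2\right)} and \sqrt{α^{2} + 2} annihilate.


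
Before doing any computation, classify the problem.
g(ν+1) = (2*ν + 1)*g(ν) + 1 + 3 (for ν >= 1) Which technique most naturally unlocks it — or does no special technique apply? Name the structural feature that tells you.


Technique: a summation factor — it is first-order linear but the coefficient 2*ν + 1 depends on the index, so multiply through by a summation factor to telescope it.


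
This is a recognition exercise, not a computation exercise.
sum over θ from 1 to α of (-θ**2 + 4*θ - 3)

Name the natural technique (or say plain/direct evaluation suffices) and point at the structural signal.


Best approach: no special technique — the summand is a plain polynomial in θ (expanding first if it arrives factored); standard power-sum formulas evaluate it term by term.


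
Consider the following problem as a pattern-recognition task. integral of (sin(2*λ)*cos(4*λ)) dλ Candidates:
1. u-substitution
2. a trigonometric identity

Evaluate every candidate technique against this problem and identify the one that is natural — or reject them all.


Verdict: a trigonometric identity — apply product-to-sum to sin(2*λ)*cos(4*λ): two clean single-angle terms replace one awkward product.
- u-substitution — no subexpression of the integrand serves as a whole-integral substitution inner — individual terms may offer their own, but none carries its derivative as a factor of the full integrand; a working change of variable would have to be constructed from outside the expression.
- a trigonometric identity — applicable, and directly so.


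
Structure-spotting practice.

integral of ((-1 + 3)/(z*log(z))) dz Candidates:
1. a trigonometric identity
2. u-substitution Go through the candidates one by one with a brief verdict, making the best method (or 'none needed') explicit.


Best approach: u-substitution — everything non-trivial happens through the inner expression log(z), and its derivative accounts for the remaining factor up to a constant, so set u = log(z).
- a trigonometric identity: there is no trigonometric structure at all — the integrand carries no sine or cosine to rewrite.
- u-substitution: yes, a natural case for it.


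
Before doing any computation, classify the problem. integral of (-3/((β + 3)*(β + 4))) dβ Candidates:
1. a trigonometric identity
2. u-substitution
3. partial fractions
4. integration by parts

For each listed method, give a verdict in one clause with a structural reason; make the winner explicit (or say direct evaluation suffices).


Best approach: partial fractions — a proper rational integrand whose denominator splits into simpler factors — decompose into partial fractions first.
- a trigonometric identity — with no trigonometric functions present, identity rewriting has no target.
- u-substitution — no subexpression of the integrand serves as a whole-integral substitution inner — individual terms may offer their own, but none carries its derivative as a factor of the full integrand; a working change of variable would have to be constructed from outside the expression.
- partial fractions: yes — fits the structure here.
- integration by parts — there is no nonconstant-polynomial-times-kernel split with an exp, sine, cosine (degree-1 argument), or logarithm partner.


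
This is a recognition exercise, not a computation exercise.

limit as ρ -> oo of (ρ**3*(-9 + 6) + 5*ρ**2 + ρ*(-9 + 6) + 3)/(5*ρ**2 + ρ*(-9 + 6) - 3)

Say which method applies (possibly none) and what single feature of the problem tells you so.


Method: dominant-term comparison — divide through by the highest power of ρ; every lower-order term dies and the dominant terms decide the limit. l'Hôpital's at-infinity variant applies to the expression viewed as a single quotient; the leading-term comparison is the direct route.


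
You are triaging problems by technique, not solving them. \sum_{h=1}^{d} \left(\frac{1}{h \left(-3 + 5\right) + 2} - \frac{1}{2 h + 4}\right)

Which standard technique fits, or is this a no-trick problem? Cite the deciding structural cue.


Method: telescoping — the summand is \frac{1}{h \left(-3 + 5\right) + 2} minus the same expression shifted by one, so consecutive terms cancel in pairs.


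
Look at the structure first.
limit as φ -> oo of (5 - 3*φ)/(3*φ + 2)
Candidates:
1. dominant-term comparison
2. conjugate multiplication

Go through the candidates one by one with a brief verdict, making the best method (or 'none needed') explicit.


Verdict: dominant-term comparison — divide through by the highest power of φ; every lower-order term dies and the dominant terms decide the limit.
- dominant-term comparison: yes — fits the structure here.
- conjugate multiplication — the conjugate move applies to radical differences, which this is not.


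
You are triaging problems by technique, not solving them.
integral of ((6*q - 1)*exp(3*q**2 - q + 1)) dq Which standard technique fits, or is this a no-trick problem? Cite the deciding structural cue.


Verdict: u-substitution — 6*q - 1 matches the derivative of 3*q**2 - q + 1 up to a constant; with u = 3*q**2 - q + 1 the whole integrand folds into a function of u alone.


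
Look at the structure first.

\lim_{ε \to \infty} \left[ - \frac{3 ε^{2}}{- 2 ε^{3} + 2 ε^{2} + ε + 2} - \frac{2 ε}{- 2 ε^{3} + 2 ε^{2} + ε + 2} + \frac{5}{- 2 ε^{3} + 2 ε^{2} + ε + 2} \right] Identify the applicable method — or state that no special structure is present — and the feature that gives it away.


Verdict: dominant-term comparison — divide by the highest power of ε present: lower-order terms vanish and the dominant ratio remains. Differentiating the expression as a single quotient would eventually settle it as well; matching dominant growth settles it immediately.


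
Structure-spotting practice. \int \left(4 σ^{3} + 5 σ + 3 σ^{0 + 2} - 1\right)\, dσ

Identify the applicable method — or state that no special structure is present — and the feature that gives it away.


Diagnosis: no special technique — nothing composite, nothing rational, nothing trigonometric — each constant-multiple power of σ integrates by the power rule alone.


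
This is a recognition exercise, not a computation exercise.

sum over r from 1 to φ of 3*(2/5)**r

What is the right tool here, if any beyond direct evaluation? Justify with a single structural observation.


Method: the geometric series formula — each term is 2/5 times the previous one, so the geometric-series formula applies directly.


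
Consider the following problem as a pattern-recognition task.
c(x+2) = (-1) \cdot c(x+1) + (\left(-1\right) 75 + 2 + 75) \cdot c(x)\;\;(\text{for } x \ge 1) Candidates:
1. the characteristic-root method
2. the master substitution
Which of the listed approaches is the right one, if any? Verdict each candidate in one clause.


Diagnosis: the characteristic-root method — every coefficient is a fixed number and the forcing is zero — substitute r^x and read off the root equation.
- the characteristic-root method: applicable, and directly so.
- the master substitution — the recursion shifts the index rather than dividing it.


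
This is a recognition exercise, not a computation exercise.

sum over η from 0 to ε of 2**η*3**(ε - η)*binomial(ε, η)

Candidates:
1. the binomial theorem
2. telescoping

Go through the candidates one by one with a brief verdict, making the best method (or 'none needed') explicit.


Technique: the binomial theorem — binomial coefficients against complementary powers of 2 and 3: recognize the binomial expansion and resum.
- the binomial theorem — yes, a natural case for it.
- telescoping — neither a shifted-difference shape nor integer-spaced poles are present.


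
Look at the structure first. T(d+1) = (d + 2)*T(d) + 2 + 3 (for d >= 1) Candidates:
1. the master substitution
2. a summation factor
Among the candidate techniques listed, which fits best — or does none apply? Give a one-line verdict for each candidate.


Method: a summation factor — first-order, linear, moving coefficient d + 2: the discrete analogue of an integrating factor handles it.
- the master substitution — the recursive argument is a shift of the index, not a fixed fraction of it.
- a summation factor: a fit — the right tool for this form.


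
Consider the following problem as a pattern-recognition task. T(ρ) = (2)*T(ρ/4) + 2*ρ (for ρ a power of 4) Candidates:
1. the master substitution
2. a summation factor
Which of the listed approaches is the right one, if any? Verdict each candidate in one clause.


Method: the master substitution — the recursive call is at index ρ/4 rather than a shift, a divide-and-conquer shape — substituting ρ = 4^m linearizes it.
- the master substitution — yes — fits the structure here.
- a summation factor — the recursion divides its index rather than shifting it — there is no previous-term chain for a summation factor to telescope.


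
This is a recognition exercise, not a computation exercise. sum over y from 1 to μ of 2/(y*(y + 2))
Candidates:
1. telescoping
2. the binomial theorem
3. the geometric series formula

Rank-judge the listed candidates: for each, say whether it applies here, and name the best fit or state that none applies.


Diagnosis: telescoping — the summand 2/(y*(y + 2)) decomposes into fractions whose poles differ by an integer shift — the series collapses.
- telescoping: applies; the problem has the shape this method handles.
- the binomial theorem: no binomial coefficients pair up with complementary powers here.
- the geometric series formula — no single multiplier carries one term to the next throughout the sum.


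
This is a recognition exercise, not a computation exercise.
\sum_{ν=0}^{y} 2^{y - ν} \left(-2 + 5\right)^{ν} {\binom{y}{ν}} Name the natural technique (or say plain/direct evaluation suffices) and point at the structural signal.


Diagnosis: the binomial theorem — binomial coefficients against complementary powers of (-2 + 5) and 2: recognize the binomial expansion and resum.


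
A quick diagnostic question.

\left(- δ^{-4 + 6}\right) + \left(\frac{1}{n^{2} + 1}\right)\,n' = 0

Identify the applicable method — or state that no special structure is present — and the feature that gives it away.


Diagnosis: separation of variables — all dependence on the two variables factors apart, the defining separable shape. An exactness check succeeds on this form as well — separation and the potential function arrive at the same answer, separation more directly.


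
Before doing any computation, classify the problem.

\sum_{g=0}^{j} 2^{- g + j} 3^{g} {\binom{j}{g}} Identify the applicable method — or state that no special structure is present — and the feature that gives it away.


Diagnosis: the binomial theorem — terms weighting {\binom{j}{g}} against matched powers of 3 and 2 reassemble into (3 + 2)^j by the binomial theorem.


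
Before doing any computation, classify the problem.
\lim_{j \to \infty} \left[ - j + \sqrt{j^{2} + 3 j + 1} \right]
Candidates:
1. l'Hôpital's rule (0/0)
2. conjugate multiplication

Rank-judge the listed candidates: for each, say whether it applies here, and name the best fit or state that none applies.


Method: conjugate multiplication — divergence minus divergence hides a finite answer — expose it by pairing \sqrt{j^{2} + 3 j + 1} - j with its conjugate.
- l'Hôpital's rule (0/0) — substitution produces ∞ − ∞ rather than a vanishing quotient; the rule needs a 0/0 ratio to act on.
- conjugate multiplication: yes, a natural case for it.


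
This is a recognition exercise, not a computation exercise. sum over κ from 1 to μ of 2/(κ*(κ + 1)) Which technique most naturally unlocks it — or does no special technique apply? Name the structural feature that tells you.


Technique: telescoping — rewrite 2/(κ*(κ + 1)) as simple fractions and successive terms eat each other — only the edges survive.


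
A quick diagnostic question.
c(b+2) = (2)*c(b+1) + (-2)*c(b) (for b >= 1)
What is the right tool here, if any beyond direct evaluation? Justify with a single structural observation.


Method: the characteristic-root method — linear, homogeneous, constant coefficients: solutions of the form r^b exist — find the roots of the characteristic polynomial.


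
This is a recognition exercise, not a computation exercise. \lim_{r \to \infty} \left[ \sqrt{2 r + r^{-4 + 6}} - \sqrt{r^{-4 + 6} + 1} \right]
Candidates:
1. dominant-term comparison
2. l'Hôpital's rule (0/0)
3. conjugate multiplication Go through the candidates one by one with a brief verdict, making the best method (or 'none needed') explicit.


Best approach: conjugate multiplication — neither \sqrt{2 r + r^{-4 + 6}} nor \sqrt{r^{-4 + 6} + 1} converges alone, so rewrite their difference as a conjugate-rationalized quotient first.
- dominant-term comparison — no dominant power emerges to decide the limit by degree comparison.
- l'Hôpital's rule (0/0): substitution produces ∞ − ∞ rather than a vanishing quotient; the rule needs a 0/0 ratio to act on.
- conjugate multiplication: applies; the problem has the shape this method handles.


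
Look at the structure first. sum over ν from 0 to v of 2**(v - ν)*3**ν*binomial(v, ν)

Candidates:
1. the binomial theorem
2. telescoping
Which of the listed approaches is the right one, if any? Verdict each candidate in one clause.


Technique: the binomial theorem — the summand is term ν of a binomial expansion in 3 and 2; the whole sum is a single power.
- the binomial theorem — applies; the problem has the shape this method handles.
- telescoping — the terms as presented offer no neighboring cancellation — a telescoping rewrite may exist, but the displayed structure does not hand one over.


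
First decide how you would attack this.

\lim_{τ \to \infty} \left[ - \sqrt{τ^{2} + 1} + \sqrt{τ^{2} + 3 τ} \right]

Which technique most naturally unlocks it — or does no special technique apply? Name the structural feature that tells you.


Method: conjugate multiplication — an infinity-minus-infinity difference with a surviving radical — multiply by the conjugate to cancel the divergence.


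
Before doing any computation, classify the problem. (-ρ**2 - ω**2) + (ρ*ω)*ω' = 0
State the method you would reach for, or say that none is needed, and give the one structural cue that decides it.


Diagnosis: the homogeneous substitution — solved for the derivative, the right side is unchanged under scaling ρ and ω together — it depends only on the ratio ω/ρ, so substitute a single ratio variable. Rearranged, this also fits the Bernoulli template directly; the homogeneous substitution reads the structure without the rearrangement.


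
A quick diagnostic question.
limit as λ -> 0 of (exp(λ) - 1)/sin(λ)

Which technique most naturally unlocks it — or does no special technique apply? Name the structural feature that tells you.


Verdict: l'Hôpital's rule (0/0) — plug in 0: top and bottom both hit zero, so differentiate each and retry. A first-order expansion at the point is an equally standard path; the rule packages it.


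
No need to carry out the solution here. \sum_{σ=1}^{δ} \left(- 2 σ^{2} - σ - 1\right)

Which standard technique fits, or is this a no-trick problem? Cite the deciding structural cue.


Verdict: no special technique — no ratio, no shift structure, no binomial pattern: sum the constant-multiple powers of σ with known formulas.


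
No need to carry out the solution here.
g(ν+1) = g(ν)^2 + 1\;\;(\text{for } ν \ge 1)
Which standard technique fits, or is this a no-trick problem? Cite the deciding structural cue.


Technique: no special technique — no ansatz, no master substitution, no summation factor survives the nonlinearity here.


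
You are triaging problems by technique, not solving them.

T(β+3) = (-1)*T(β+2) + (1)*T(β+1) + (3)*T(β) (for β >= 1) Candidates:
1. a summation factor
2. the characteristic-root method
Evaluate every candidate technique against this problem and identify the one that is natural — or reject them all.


Verdict: the characteristic-root method — this is the constant-coefficient homogeneous case — the whole solution in β reduces to a polynomial's roots.
- a summation factor: the recurrence reaches back more than one step, outside the first-order family a summation factor normalizes.
- the characteristic-root method: yes — fits the structure here.


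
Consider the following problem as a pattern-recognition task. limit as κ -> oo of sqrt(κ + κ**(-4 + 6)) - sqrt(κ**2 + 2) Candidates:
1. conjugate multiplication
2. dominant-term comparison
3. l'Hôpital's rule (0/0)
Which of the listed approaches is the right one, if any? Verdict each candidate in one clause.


Technique: conjugate multiplication — the difference sqrt(κ + κ**(-4 + 6)) - sqrt(κ**2 + 2) is an ∞ − ∞ stalemate; its conjugate partner breaks the tie.
- conjugate multiplication — applies; the problem has the shape this method handles.
- dominant-term comparison: no dominant-degree comparison decides it.
- l'Hôpital's rule (0/0) — the expression is a difference driving to ∞ − ∞, not a 0/0 quotient — there is no ratio for the rule to differentiate.


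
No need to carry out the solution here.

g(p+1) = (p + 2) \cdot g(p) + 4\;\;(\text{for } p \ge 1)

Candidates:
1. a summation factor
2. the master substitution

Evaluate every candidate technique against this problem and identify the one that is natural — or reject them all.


Verdict: a summation factor — the coefficient p + 2 drifts with the index, so no fixed root exists; normalizing by the cumulative product telescopes it.
- a summation factor: a fit — the right tool for this form.
- the master substitution — no fixed divisor shrinks the index between calls.


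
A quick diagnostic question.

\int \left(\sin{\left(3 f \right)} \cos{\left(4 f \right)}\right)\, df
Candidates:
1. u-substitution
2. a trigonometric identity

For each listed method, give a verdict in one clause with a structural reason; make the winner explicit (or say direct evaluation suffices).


Method: a trigonometric identity — split \sin{\left(3 f \right)} \cos{\left(4 f \right)} with the angle-addition identities: the resulting sum integrates term by term.
- u-substitution — no subexpression of the integrand serves as a whole-integral substitution inner — individual terms may offer their own, but none carries its derivative as a factor of the full integrand; a working change of variable would have to be constructed from outside the expression.
- a trigonometric identity — yes, a natural case for it.


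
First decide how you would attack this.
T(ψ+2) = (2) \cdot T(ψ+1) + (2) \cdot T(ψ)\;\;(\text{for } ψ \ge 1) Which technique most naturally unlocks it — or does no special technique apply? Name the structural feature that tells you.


Best approach: the characteristic-root method — every coefficient is a fixed number and the forcing is zero — substitute r^ψ and read off the root equation.


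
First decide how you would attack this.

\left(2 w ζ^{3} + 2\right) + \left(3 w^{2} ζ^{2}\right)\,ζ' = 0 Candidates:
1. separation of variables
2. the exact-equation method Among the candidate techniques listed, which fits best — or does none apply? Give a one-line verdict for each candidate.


Diagnosis: the exact-equation method — take the mixed partials of 2 w ζ^{3} + 2 and 3 w^{2} ζ^{2}: they are equal, which certifies an exact differential.
- separation of variables — the two dependences are entangled, not a clean product of one-variable pieces.
- the exact-equation method — applicable, and directly so.


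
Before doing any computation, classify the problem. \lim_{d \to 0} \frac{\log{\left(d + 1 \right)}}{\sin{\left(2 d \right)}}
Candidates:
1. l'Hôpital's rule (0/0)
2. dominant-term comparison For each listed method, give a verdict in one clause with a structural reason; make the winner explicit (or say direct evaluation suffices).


Verdict: l'Hôpital's rule (0/0) — the 0/0 form at 0 is the signature situation for l'Hôpital's rule. One could equally expand both pieces locally and compare leading terms; the rule does that in one stroke.
- l'Hôpital's rule (0/0): yes, a natural case for it.
- dominant-term comparison — this limit is not decided by comparing leading-term growth at infinity.


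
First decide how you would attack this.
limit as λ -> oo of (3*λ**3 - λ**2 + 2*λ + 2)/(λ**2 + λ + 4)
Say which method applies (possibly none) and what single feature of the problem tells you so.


Method: dominant-term comparison — at large λ only the top-degree terms survive; compare the leading terms and the limit falls out. Differentiating the expression as a single quotient would eventually settle it as well; matching dominant growth settles it immediately.


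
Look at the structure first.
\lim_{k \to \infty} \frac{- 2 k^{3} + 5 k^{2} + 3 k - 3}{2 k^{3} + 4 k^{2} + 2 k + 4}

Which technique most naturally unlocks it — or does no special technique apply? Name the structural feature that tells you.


Method: dominant-term comparison — divide by the highest power of k present: lower-order terms vanish and the dominant ratio remains. Differentiating the expression as a single quotient would eventually settle it as well; matching dominant growth settles it immediately.


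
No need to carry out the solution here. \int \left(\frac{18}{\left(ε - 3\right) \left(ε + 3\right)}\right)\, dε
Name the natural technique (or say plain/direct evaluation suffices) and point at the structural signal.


Best approach: partial fractions — a proper rational integrand whose denominator splits into simpler factors — decompose into partial fractions first.


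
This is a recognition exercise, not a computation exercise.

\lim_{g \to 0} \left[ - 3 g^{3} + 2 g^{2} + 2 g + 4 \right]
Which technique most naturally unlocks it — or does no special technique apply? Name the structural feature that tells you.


Verdict: no special technique — no zero denominators, no indeterminate clash at 0 — substitute and read off the value.


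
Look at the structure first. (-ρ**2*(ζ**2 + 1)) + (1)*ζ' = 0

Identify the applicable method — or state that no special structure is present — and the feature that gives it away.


Diagnosis: separation of variables — all dependence on the two variables factors apart, the defining separable shape.


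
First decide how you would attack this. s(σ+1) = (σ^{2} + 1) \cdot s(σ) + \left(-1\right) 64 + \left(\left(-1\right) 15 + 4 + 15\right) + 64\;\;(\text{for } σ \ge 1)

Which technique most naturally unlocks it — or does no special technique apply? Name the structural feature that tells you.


Diagnosis: a summation factor — one-term recursion with variable weight σ^{2} + 1 is solved by product normalization, not by root-finding.


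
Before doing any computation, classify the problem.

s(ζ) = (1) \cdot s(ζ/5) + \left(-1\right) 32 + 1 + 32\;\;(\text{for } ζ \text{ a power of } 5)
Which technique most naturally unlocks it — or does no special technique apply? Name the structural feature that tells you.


Best approach: the master substitution — the argument shrinks by the factor 5, so measure the index on a logarithmic scale and the recursion becomes a shift.


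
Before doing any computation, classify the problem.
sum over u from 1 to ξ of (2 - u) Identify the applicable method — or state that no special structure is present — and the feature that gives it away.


Diagnosis: no special technique — constant-multiple powers of u with no cancellation partners and no common ratio — use the standard power-sum formulas.


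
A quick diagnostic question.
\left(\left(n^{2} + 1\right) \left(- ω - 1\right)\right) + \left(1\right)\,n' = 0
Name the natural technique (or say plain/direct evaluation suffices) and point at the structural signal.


Method: separation of variables — separating collects all n-dependence with the derivative and leaves all ω-dependence opposite: variables separate.


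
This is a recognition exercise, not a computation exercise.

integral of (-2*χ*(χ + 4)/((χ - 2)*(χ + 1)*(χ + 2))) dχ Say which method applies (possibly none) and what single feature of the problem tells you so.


Technique: partial fractions — a proper rational integrand whose denominator splits into simpler factors — decompose into partial fractions first.


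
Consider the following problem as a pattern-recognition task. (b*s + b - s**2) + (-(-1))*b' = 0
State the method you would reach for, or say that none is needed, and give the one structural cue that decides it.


Technique: a linear integrating factor — linear in the unknown with genuine forcing: multiply through by the exponential of the integrated coefficient and the left side closes into one derivative.


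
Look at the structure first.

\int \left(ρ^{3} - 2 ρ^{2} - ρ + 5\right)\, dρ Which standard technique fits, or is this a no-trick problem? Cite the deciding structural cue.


Best approach: no special technique — a term-by-term power-rule job in ρ; no substitution or rearrangement earns its keep here.


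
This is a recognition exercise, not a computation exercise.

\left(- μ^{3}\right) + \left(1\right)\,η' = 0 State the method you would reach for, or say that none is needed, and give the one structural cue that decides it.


Best approach: no special technique — solved for the derivative, no η appears — this is antidifferentiation in μ wearing ODE clothing.


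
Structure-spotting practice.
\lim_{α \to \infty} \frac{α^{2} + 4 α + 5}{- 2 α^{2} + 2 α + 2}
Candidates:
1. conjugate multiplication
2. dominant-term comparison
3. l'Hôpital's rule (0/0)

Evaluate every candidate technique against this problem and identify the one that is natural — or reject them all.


Diagnosis: dominant-term comparison — growth-rate triage: the leading powers of α decide the limit, everything else is noise.
- conjugate multiplication — there are no radicals in tension whose conjugate would simplify matters.
- dominant-term comparison — yes, a natural case for it.
- l'Hôpital's rule (0/0): as a single quotient the expression runs to ∞/∞ at the limit point — an at-infinity form of the rule would apply, though the leading-growth comparison is the direct reading.


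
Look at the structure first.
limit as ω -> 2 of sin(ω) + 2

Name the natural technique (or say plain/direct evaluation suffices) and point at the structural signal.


Verdict: no special technique — no vanishing denominator and no indeterminate clash at the point — evaluation is immediate.


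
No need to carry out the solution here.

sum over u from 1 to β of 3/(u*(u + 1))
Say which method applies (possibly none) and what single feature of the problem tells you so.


Technique: telescoping — after splitting 3/(u*(u + 1)) into partial fractions, the pieces are shifted copies of one function and cancel telescopically.


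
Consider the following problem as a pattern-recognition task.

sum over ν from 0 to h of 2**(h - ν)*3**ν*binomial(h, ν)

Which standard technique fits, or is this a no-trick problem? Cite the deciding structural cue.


Method: the binomial theorem — terms weighting binomial(h, ν) against matched powers of 3 and 2 reassemble into (3 + 2)^h by the binomial theorem.


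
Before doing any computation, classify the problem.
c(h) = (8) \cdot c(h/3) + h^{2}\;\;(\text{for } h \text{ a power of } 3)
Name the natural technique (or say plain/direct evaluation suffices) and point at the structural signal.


Verdict: the master substitution — the argument contracts 3-fold per step: reindex h exponentially and solve the linear recurrence in the new index.


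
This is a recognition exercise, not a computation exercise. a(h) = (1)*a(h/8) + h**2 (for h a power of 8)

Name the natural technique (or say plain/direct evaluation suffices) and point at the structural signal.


Technique: the master substitution — the recursive call is at index h/8 rather than a shift, a divide-and-conquer shape — substituting h = 8^m linearizes it.


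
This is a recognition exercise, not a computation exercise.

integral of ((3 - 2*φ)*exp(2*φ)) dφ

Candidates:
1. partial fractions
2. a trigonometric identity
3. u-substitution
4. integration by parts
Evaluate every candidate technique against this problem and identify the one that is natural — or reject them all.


Method: integration by parts — a polynomial factor 3 - 2*φ multiplies exp(2*φ); differentiating 3 - 2*φ lowers its degree while exp(2*φ) integrates cleanly, so parts wins.
- partial fractions: the expression is not a ratio of polynomials that decomposes further.
- a trigonometric identity: with no trigonometric functions present, identity rewriting has no target.
- u-substitution — no subexpression of the integrand serves as a whole-integral substitution inner — individual terms may offer their own, but none carries its derivative as a factor of the full integrand; a working change of variable would have to be constructed from outside the expression.
- integration by parts: a fit — the right tool for this form.


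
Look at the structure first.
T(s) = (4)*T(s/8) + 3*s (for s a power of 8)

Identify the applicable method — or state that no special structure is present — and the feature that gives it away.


Technique: the master substitution — the recursive call is at index s/8 rather than a shift, a divide-and-conquer shape — substituting s = 8^m linearizes it.


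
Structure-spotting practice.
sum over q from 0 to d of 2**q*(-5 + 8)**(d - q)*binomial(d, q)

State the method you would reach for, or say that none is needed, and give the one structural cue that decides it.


Verdict: the binomial theorem — binomial(d, q) weighting matched powers of 2 and (-5 + 8) is the expanded form of (2 + (-5 + 8))^d — fold it back up.


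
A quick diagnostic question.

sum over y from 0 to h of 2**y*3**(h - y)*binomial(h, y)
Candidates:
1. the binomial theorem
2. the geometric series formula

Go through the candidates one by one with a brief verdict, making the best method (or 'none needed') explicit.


Method: the binomial theorem — terms weighting binomial(h, y) against matched powers of 2 and 3 reassemble into (2 + 3)^h by the binomial theorem.
- the binomial theorem — a fit — the right tool for this form.
- the geometric series formula: the ratio of consecutive terms depends on the index.


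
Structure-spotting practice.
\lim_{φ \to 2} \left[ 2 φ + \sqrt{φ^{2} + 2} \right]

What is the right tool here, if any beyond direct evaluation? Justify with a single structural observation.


Method: no special technique — no vanishing denominator and no indeterminate clash at the point — evaluation is immediate.


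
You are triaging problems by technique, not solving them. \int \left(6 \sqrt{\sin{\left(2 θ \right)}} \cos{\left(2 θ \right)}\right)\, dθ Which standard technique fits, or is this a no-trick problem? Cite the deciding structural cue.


Best approach: u-substitution — collected, the integrand has one factor that is, up to a constant, the derivative of an inner expression the rest depends on — substitute for that inner expression.


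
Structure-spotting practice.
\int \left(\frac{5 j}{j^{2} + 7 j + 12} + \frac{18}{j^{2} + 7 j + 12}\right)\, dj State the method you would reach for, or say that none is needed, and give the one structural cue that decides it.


Technique: partial fractions — the bottom factors while the top stays lower-degree — split into simple fractions and integrate piece by piece.


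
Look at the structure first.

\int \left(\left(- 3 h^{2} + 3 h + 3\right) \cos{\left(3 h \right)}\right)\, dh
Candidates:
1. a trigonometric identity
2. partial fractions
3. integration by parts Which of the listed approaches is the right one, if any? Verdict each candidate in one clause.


Technique: integration by parts — differentiate - 3 h^{2} + 3 h + 3, integrate \cos{\left(3 h \right)}: each pass lowers the polynomial degree, so parts terminates.
- a trigonometric identity — the trigonometric factor has no even power to reduce and no cross-frequency product to convert — the standard power-reduction and product-to-sum identities do not engage it.
- partial fractions — there is no rational-function structure to decompose.
- integration by parts — applicable, and directly so.


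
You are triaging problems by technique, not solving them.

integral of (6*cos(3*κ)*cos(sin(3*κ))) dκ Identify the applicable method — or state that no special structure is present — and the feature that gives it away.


Diagnosis: u-substitution — viewed as a product, the integrand is a composition evaluated at sin(3*κ) times (a constant multiple of) that inner expression's derivative, so u = sin(3*κ) makes it elementary.


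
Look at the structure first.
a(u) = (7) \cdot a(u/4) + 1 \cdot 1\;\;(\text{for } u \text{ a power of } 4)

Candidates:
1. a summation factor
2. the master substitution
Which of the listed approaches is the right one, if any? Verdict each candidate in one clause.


Best approach: the master substitution — treat m = log base 4 of u as the new clock: one recursion step advances m by one while u scales by 4.
- a summation factor — the recursion divides its index rather than shifting it — there is no previous-term chain for a summation factor to telescope.
- the master substitution: yes, a natural case for it.


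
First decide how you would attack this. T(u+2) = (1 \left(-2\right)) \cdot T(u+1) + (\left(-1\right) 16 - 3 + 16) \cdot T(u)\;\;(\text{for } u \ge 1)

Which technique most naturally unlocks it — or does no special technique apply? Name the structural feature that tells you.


Technique: the characteristic-root method — this is the constant-coefficient homogeneous case — the whole solution in u reduces to a polynomial's roots.


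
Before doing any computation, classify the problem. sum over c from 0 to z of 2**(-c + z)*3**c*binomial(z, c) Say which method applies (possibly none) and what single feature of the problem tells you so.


Verdict: the binomial theorem — binomial coefficients against complementary powers of 3 and 2: recognize the binomial expansion and resum.


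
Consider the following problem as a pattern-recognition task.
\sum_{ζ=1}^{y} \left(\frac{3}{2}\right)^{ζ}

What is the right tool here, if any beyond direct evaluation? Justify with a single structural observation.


Verdict: the geometric series formula — check a ratio of consecutive terms: it is \frac{3}{2}, independent of the index, so the geometric formula closes the sum.


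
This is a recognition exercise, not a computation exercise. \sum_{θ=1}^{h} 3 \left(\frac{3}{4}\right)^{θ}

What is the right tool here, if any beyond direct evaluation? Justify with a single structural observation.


Best approach: the geometric series formula — each summand is the previous one scaled by \frac{3}{4}; that constant multiplier is itself the geometric structure.


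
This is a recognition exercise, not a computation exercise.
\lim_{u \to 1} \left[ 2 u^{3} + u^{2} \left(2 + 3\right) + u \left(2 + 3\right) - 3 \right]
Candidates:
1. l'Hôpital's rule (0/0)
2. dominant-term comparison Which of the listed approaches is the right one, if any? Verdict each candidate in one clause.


Technique: no special technique — the expression is continuous at the evaluation point — substitute directly; no indeterminate form appears.
- l'Hôpital's rule (0/0): substituting the point produces a determinate value, not a 0 over 0 clash.
- dominant-term comparison: no dominant power emerges to decide the limit by degree comparison.


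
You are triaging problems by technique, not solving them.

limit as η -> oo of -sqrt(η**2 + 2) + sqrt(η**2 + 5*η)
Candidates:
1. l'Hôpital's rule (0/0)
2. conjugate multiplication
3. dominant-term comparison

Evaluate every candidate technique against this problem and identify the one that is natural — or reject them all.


Diagnosis: conjugate multiplication — two divergent pieces with a minus sign between them and a radical in the mix: rationalize sqrt(η**2 + 5*η) - sqrt(η**2 + 2) before any limit law applies.
- l'Hôpital's rule (0/0): substitution produces ∞ − ∞ rather than a vanishing quotient; the rule needs a 0/0 ratio to act on.
- conjugate multiplication: a fit — the right tool for this form.
- dominant-term comparison — this limit is not decided by comparing leading-term growth at infinity.


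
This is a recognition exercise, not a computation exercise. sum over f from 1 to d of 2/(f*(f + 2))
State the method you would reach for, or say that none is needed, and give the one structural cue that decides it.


Diagnosis: telescoping — integer-spaced poles in 2/(f*(f + 2)) are the telescoping signature in disguise.


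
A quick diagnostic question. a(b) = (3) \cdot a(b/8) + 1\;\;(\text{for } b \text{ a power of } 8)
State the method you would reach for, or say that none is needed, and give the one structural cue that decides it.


Diagnosis: the master substitution — the argument shrinks by the factor 8, so measure the index on a logarithmic scale and the recursion becomes a shift.


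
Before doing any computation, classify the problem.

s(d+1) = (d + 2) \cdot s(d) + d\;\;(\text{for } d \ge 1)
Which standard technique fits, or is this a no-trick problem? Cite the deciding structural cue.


Technique: a summation factor — first-order linear but the coefficient d + 2 moves with the index — divide by the cumulative product and telescope.


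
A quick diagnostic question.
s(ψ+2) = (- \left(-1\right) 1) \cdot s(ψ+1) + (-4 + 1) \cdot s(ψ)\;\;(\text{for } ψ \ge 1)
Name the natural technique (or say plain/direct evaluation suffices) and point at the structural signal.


Diagnosis: the characteristic-root method — no index-dependence in the weights and nothing inhomogeneous: classic characteristic-equation setup.


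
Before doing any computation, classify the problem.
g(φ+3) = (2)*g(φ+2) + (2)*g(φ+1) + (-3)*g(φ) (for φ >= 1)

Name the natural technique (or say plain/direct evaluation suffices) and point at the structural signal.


Method: the characteristic-root method — because shifting φ leaves the equation's coefficients unchanged, exponential trials reduce it to algebra.


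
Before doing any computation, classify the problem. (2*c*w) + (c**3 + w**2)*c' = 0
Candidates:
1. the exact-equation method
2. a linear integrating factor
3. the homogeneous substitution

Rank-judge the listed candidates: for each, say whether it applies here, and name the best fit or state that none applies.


Diagnosis: the exact-equation method — checking ∂/∂c of 2*c*w against ∂/∂w of c**3 + w**2: they match — the equation is exact as it stands.
- the exact-equation method: applies; the problem has the shape this method handles.
- a linear integrating factor: the unknown enters nonlinearly (through a power, a denominator, or a transcendental function), which the linear integrating-factor recipe cannot absorb as-is — any repair would come from a preliminary substitution, not the factor.
- the homogeneous substitution — the ratio substitution does not collapse this equation.
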